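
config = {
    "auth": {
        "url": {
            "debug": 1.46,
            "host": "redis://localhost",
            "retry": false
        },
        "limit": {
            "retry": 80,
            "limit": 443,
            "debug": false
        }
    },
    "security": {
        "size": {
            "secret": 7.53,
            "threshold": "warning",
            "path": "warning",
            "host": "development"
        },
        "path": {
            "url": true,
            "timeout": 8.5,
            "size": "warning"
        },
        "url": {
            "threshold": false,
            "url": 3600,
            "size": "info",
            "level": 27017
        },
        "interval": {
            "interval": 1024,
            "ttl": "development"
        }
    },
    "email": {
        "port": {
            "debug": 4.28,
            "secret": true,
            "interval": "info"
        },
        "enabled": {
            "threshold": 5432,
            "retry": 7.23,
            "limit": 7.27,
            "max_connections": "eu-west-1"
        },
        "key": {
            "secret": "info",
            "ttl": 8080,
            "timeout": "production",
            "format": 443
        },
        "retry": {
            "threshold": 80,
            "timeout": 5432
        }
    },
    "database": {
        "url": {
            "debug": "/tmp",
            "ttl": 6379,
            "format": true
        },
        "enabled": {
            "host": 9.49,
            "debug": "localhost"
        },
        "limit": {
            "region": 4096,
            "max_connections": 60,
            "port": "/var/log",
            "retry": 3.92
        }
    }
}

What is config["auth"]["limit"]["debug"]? False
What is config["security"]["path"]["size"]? "warning"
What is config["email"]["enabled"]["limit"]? 7.27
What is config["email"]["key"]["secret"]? "info"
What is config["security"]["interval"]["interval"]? 1024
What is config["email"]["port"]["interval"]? "info"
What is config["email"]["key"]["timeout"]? "production"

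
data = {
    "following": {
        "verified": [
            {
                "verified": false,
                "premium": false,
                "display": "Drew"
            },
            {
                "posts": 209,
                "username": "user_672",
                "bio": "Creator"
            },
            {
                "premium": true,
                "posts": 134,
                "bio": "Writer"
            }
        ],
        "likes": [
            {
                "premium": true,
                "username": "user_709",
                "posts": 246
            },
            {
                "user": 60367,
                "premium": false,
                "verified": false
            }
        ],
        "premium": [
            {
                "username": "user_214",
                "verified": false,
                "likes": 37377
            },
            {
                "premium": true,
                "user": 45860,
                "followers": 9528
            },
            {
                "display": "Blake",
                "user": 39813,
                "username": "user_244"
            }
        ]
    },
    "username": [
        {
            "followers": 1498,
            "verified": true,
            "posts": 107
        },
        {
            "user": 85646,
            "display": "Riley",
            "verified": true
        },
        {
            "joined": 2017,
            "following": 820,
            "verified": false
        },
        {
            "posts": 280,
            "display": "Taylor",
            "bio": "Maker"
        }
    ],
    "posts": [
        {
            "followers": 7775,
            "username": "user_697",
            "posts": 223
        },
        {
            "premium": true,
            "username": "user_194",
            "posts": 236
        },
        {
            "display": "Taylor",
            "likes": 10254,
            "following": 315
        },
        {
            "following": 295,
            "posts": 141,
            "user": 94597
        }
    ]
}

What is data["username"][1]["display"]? "Riley"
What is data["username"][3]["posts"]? 280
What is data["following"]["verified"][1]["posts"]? 209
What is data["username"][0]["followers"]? 1498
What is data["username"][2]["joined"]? 2017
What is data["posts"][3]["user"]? 94597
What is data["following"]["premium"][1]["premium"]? True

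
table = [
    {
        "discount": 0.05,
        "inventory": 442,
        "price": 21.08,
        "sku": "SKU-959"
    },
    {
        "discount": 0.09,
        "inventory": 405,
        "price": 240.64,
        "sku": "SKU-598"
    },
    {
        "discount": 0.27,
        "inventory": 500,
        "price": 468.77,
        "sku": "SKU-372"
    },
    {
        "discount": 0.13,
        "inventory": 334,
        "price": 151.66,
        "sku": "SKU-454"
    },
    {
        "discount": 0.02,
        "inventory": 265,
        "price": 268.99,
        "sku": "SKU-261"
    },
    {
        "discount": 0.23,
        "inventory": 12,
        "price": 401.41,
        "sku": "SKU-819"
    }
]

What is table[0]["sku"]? "SKU-959"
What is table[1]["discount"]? 0.09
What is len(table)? 6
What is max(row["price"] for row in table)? 468.77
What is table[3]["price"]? 151.66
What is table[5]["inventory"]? 12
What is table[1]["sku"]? "SKU-598"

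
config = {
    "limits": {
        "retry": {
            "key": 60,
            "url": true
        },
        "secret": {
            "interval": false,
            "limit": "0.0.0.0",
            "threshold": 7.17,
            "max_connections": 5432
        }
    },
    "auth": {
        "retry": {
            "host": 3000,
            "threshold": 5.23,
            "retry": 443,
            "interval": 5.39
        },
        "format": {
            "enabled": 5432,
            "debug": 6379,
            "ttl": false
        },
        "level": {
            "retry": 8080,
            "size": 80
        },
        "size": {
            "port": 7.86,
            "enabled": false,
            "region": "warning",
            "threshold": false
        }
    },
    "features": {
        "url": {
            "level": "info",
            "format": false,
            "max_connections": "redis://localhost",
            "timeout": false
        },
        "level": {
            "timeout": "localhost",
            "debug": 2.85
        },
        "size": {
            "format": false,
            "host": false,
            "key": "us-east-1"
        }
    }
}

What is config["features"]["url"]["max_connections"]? "redis://localhost"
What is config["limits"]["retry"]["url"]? True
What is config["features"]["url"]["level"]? "info"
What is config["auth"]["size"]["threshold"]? False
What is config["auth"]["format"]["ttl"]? False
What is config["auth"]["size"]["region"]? "warning"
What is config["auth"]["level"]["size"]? 80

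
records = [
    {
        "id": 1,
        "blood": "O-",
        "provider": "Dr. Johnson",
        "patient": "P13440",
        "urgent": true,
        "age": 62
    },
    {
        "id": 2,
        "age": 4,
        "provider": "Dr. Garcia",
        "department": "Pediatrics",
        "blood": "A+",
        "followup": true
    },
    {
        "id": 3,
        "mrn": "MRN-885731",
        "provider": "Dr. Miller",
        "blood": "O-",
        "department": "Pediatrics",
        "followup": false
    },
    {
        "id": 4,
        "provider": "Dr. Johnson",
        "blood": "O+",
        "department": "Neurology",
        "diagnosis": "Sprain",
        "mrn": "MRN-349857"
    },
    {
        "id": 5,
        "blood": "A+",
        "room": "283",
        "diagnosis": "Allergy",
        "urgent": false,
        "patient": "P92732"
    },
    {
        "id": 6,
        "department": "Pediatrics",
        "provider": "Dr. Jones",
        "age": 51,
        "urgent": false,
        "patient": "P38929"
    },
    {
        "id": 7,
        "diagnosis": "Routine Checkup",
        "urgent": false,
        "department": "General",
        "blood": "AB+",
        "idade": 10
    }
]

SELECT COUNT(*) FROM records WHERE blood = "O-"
2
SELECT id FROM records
[1, 2, 3, 4, 5, 6, 7]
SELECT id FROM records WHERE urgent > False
[1]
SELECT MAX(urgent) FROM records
True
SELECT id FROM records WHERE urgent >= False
[1, 5, 6, 7]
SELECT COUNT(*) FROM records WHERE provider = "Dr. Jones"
1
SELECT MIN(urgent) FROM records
False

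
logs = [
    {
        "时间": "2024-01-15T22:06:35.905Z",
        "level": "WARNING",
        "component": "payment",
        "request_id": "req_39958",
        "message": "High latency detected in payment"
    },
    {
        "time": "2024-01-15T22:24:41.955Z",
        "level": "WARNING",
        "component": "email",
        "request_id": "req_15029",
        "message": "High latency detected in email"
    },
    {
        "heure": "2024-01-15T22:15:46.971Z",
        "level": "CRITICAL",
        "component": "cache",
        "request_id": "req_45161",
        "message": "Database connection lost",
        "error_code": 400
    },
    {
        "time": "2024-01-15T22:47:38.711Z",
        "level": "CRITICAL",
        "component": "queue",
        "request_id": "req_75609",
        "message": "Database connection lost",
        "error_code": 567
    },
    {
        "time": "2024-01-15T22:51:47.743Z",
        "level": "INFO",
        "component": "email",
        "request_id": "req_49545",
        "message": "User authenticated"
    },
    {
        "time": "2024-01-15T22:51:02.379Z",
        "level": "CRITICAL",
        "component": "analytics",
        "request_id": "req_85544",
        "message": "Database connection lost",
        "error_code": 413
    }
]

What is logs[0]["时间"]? "2024-01-15T22:06:35.905Z"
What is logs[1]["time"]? "2024-01-15T22:24:41.955Z"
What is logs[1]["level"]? "WARNING"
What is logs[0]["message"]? "High latency detected in payment"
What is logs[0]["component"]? "payment"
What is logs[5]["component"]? "analytics"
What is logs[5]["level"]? "CRITICAL"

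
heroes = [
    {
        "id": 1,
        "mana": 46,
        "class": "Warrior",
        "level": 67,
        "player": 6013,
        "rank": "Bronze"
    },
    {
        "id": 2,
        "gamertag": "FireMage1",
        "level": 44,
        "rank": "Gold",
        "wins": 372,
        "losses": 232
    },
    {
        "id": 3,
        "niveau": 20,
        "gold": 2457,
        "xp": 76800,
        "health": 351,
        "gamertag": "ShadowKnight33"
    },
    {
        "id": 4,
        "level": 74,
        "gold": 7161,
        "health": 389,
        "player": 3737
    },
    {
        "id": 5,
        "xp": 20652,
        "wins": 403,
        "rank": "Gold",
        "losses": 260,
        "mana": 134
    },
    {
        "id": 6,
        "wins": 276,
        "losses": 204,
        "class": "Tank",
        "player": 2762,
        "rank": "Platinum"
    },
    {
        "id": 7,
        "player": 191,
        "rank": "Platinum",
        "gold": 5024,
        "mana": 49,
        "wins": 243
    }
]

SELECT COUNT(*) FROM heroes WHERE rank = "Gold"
2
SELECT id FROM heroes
[1, 2, 3, 4, 5, 6, 7]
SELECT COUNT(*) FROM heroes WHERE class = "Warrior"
1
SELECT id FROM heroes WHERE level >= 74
[4]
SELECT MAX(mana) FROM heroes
134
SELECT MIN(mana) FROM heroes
46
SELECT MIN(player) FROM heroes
191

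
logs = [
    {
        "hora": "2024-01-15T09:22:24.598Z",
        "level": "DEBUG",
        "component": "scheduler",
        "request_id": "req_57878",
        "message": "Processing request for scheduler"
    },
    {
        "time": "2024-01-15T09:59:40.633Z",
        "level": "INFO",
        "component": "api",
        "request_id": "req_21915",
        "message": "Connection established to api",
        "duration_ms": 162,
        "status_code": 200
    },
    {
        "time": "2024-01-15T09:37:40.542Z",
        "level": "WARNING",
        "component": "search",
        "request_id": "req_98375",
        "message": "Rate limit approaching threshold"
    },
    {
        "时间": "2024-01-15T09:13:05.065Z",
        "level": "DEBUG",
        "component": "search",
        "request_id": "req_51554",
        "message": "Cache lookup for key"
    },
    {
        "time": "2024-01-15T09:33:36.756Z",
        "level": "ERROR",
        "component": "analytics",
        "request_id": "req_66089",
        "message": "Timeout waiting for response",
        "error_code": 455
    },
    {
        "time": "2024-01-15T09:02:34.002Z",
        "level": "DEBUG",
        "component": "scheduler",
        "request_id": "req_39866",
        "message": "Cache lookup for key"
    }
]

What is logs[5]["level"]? "DEBUG"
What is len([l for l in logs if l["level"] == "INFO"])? 1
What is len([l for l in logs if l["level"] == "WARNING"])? 1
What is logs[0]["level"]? "DEBUG"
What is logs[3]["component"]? "search"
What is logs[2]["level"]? "WARNING"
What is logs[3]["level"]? "DEBUG"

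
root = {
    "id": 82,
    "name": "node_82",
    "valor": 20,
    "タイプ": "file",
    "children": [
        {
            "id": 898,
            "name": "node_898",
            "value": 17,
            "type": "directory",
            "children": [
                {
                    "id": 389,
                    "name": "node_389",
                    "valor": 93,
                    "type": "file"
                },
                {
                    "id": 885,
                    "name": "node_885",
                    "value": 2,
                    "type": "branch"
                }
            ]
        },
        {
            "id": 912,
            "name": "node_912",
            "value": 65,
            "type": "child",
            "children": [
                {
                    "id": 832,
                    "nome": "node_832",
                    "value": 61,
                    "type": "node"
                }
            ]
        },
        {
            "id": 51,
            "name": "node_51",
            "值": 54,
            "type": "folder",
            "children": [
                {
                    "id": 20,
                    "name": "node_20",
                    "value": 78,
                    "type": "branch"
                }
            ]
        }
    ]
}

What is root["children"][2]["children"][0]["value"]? 78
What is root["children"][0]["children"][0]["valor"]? 93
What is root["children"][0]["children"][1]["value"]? 2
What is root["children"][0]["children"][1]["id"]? 885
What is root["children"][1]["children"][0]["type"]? "node"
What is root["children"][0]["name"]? "node_898"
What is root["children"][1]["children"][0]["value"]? 61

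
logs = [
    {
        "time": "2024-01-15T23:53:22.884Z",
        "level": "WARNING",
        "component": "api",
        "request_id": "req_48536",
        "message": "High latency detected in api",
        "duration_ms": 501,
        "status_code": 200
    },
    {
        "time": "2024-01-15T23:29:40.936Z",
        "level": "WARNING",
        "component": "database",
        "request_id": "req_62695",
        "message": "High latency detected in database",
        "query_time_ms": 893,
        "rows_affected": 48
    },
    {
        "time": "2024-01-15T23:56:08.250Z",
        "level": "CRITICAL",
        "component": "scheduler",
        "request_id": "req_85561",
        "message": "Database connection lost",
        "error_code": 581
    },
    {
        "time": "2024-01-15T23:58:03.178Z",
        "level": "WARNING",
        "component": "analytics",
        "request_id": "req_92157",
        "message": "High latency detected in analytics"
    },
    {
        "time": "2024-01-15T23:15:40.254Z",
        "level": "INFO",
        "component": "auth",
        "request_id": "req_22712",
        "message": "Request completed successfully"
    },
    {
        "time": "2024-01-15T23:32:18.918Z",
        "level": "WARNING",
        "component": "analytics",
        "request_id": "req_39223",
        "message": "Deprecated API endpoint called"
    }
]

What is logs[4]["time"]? "2024-01-15T23:15:40.254Z"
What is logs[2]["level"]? "CRITICAL"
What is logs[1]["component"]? "database"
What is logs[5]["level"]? "WARNING"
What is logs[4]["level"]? "INFO"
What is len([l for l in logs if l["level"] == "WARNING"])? 4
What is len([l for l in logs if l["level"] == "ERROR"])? 0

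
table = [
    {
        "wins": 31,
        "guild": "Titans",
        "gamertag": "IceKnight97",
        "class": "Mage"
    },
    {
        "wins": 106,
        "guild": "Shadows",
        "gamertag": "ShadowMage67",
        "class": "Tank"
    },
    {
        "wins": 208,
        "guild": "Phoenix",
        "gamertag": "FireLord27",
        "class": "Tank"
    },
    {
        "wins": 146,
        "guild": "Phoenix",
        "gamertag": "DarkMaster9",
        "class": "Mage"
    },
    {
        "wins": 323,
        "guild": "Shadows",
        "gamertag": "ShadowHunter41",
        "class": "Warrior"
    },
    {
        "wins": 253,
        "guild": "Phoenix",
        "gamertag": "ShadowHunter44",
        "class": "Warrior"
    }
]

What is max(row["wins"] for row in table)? 323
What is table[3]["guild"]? "Phoenix"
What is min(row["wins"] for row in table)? 31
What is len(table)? 6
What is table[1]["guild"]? "Shadows"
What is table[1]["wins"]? 106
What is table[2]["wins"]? 208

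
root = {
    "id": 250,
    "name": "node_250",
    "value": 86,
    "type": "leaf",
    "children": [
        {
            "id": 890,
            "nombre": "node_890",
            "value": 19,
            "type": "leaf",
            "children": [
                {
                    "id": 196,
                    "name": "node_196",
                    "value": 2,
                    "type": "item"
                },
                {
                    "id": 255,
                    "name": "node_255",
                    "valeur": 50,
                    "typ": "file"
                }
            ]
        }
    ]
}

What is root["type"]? "leaf"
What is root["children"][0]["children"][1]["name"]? "node_255"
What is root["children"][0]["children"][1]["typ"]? "file"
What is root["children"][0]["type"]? "leaf"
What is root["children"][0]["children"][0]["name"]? "node_196"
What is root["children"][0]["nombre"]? "node_890"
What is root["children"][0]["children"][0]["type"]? "item"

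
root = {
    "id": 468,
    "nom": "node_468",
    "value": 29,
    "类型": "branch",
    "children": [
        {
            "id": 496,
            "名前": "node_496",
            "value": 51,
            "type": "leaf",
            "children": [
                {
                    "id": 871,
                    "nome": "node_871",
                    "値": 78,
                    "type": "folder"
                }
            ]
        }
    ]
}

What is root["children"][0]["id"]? 496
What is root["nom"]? "node_468"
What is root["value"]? 29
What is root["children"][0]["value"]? 51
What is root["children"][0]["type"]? "leaf"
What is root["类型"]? "branch"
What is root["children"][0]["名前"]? "node_496"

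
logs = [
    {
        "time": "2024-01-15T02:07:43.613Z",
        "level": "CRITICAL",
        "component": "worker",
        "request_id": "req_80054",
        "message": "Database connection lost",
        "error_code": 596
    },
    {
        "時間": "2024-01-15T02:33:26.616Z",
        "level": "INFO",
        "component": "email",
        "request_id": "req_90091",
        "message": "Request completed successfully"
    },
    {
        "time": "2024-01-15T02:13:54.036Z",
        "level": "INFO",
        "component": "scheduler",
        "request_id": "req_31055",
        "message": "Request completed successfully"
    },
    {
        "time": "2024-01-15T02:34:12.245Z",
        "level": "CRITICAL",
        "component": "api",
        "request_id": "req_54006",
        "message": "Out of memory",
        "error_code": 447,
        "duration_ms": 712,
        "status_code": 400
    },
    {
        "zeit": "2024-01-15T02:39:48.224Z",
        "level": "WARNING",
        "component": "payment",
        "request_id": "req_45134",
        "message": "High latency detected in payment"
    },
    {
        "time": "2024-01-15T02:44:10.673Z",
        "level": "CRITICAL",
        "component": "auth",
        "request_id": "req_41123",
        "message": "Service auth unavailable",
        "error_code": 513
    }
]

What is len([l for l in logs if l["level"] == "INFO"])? 2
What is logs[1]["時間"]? "2024-01-15T02:33:26.616Z"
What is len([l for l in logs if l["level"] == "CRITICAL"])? 3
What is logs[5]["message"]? "Service auth unavailable"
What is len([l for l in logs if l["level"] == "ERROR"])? 0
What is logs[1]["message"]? "Request completed successfully"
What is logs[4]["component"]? "payment"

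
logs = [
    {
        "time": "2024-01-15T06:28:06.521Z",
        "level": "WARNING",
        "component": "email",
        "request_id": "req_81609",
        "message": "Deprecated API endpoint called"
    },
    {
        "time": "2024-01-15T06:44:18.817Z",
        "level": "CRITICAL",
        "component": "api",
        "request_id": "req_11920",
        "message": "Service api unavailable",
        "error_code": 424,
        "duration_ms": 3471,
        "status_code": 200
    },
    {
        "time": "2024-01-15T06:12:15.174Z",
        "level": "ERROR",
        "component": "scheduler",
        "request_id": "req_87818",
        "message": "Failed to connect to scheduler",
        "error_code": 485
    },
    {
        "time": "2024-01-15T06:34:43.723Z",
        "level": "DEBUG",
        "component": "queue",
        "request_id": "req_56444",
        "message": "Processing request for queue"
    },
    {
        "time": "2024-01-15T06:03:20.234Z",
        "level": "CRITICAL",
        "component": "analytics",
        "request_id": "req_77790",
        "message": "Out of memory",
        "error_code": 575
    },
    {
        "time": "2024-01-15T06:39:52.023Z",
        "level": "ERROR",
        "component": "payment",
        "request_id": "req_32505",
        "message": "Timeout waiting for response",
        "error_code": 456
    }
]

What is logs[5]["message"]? "Timeout waiting for response"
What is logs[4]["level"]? "CRITICAL"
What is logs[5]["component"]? "payment"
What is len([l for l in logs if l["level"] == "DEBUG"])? 1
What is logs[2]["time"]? "2024-01-15T06:12:15.174Z"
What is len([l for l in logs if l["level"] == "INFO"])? 0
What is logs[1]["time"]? "2024-01-15T06:44:18.817Z"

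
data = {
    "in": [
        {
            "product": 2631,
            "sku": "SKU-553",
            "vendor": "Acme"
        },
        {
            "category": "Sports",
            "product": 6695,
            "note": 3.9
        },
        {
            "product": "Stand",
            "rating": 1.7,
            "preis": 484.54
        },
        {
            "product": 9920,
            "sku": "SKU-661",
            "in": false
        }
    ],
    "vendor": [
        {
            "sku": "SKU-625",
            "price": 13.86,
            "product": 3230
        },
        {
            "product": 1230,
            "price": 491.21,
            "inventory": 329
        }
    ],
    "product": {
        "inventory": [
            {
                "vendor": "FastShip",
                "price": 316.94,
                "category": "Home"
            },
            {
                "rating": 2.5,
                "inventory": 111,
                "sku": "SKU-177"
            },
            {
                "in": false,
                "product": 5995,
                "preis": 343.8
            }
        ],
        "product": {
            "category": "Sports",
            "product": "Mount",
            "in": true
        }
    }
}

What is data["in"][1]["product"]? 6695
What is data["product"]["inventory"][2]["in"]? False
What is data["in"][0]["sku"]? "SKU-553"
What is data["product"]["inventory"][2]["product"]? 5995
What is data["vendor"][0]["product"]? 3230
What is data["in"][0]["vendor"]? "Acme"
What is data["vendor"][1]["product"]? 1230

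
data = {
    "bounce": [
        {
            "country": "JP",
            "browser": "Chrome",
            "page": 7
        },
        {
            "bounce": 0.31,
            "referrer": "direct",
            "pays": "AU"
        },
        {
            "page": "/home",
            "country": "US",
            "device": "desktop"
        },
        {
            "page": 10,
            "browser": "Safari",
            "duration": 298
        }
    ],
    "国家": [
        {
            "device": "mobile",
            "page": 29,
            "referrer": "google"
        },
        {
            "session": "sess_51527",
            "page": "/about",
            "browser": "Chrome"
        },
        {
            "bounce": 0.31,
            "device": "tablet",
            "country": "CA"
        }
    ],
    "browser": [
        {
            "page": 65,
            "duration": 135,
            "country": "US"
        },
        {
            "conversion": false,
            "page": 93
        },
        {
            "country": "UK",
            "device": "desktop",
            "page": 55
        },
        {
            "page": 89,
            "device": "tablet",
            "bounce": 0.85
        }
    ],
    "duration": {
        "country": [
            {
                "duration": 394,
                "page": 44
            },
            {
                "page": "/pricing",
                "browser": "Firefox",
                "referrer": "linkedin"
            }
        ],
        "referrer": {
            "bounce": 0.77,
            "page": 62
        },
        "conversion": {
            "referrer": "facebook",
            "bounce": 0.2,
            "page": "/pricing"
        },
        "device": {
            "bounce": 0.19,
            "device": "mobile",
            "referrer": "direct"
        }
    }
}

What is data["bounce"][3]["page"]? 10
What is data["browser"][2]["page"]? 55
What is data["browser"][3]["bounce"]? 0.85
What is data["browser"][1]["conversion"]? False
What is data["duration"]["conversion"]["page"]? "/pricing"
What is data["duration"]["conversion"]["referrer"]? "facebook"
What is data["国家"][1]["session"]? "sess_51527"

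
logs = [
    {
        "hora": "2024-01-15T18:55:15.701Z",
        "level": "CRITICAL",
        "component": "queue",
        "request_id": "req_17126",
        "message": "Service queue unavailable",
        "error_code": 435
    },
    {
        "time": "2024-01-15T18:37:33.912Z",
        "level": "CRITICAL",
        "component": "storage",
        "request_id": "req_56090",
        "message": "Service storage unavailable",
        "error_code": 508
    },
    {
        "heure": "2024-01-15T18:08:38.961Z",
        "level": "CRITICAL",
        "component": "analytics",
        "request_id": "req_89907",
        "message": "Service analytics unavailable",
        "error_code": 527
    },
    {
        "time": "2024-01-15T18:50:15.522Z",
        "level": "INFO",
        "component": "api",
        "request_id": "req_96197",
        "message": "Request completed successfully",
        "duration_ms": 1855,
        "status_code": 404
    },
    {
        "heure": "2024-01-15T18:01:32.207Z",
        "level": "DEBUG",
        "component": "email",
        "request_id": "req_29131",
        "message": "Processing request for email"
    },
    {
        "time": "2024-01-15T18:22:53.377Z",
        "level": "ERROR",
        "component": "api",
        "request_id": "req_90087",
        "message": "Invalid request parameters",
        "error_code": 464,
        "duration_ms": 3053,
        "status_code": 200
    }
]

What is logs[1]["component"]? "storage"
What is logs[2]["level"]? "CRITICAL"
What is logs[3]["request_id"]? "req_96197"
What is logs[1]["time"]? "2024-01-15T18:37:33.912Z"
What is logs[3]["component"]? "api"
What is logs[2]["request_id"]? "req_89907"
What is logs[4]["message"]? "Processing request for email"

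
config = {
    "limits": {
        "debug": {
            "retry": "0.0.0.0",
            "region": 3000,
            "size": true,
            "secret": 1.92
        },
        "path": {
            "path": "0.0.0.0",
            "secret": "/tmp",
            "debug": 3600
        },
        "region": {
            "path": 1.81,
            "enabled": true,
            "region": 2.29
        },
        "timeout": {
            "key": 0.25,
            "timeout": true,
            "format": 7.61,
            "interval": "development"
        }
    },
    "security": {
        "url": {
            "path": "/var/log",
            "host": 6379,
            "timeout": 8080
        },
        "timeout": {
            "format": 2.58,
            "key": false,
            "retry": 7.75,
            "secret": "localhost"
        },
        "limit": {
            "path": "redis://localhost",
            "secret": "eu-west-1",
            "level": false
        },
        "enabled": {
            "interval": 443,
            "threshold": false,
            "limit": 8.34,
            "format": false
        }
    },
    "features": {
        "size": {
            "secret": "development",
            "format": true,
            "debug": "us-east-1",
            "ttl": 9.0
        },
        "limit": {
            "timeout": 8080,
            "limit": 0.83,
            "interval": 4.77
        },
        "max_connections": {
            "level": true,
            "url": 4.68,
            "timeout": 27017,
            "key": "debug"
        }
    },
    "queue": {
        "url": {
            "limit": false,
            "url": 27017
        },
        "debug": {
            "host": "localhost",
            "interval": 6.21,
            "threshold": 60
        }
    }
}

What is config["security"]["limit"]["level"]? False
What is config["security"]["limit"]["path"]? "redis://localhost"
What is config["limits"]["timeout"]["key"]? 0.25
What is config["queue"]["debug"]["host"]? "localhost"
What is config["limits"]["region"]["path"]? 1.81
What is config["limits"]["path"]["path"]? "0.0.0.0"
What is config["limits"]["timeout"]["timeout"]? True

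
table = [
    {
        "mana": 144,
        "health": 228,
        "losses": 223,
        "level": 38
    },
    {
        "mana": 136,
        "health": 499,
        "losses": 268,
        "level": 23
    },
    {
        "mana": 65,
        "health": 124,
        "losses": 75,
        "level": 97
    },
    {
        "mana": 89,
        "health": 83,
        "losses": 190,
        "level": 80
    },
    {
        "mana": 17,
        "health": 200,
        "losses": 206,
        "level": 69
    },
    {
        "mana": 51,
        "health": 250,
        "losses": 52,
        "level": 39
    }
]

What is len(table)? 6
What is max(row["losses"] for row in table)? 268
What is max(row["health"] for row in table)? 499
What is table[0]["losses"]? 223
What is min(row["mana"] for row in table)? 17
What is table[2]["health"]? 124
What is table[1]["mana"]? 136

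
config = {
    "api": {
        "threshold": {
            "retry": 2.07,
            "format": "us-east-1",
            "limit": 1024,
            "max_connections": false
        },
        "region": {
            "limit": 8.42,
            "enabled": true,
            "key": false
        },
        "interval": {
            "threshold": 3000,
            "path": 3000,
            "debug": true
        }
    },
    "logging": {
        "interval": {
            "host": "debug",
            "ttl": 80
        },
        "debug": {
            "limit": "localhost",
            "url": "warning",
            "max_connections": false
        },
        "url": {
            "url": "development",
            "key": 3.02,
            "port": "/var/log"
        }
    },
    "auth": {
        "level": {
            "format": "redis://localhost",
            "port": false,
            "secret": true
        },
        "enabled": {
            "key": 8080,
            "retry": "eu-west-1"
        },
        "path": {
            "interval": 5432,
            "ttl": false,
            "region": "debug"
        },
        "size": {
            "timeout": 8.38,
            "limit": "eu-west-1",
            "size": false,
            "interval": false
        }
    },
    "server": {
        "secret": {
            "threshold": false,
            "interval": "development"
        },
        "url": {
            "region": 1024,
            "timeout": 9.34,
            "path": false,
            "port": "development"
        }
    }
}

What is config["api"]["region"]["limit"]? 8.42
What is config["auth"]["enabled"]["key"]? 8080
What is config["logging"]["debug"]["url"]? "warning"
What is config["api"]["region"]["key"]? False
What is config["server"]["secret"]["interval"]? "development"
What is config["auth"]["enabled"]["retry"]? "eu-west-1"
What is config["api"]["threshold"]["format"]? "us-east-1"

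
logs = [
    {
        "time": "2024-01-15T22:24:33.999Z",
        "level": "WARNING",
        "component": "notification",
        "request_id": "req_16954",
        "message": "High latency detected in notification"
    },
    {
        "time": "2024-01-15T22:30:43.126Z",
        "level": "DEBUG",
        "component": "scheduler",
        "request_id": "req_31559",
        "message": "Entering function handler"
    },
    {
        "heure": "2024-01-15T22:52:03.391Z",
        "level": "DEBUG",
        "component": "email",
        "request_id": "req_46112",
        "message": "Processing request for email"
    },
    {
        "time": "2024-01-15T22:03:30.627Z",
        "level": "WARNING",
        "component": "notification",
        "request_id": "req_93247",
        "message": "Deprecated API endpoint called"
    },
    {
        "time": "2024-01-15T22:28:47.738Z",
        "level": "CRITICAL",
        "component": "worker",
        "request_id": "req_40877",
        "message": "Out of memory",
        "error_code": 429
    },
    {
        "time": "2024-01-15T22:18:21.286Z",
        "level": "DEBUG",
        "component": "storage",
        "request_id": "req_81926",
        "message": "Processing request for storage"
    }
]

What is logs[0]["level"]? "WARNING"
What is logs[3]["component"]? "notification"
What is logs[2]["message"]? "Processing request for email"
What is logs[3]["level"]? "WARNING"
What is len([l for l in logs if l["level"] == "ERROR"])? 0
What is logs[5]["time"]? "2024-01-15T22:18:21.286Z"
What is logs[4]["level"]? "CRITICAL"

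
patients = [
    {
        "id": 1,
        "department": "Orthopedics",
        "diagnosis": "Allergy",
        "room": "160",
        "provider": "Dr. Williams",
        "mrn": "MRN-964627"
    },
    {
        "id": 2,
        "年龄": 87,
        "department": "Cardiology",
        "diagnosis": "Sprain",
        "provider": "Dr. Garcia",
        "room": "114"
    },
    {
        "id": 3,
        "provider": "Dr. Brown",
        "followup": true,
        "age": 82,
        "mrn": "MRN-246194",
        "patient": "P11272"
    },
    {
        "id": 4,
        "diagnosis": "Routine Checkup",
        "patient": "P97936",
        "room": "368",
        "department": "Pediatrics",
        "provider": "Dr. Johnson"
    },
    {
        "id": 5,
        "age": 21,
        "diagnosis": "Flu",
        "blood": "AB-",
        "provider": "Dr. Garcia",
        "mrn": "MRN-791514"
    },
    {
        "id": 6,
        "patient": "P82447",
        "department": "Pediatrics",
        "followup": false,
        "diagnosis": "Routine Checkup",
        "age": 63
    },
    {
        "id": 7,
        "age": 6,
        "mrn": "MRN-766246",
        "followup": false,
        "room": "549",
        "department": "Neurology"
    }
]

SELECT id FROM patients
[1, 2, 3, 4, 5, 6, 7]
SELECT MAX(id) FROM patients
7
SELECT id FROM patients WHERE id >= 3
[3, 4, 5, 6, 7]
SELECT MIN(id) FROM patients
1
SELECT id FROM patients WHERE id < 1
[]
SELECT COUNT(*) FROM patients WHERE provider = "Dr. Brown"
1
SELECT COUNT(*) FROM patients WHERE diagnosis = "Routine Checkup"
2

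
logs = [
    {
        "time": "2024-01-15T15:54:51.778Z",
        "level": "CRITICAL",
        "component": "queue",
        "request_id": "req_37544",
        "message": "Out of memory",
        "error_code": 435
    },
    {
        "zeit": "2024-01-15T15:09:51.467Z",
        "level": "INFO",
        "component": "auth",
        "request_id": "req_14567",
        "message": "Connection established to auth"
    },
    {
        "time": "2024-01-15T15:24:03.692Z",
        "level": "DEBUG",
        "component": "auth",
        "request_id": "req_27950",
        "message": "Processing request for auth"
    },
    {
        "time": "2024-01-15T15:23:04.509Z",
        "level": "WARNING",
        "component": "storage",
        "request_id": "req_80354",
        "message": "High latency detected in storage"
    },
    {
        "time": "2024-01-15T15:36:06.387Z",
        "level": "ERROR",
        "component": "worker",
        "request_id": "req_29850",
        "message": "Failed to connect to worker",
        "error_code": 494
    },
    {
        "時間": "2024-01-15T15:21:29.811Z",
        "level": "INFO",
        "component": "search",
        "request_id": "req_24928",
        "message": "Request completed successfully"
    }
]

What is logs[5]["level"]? "INFO"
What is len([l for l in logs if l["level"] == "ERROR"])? 1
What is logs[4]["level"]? "ERROR"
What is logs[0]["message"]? "Out of memory"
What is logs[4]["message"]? "Failed to connect to worker"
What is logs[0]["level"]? "CRITICAL"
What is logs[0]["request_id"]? "req_37544"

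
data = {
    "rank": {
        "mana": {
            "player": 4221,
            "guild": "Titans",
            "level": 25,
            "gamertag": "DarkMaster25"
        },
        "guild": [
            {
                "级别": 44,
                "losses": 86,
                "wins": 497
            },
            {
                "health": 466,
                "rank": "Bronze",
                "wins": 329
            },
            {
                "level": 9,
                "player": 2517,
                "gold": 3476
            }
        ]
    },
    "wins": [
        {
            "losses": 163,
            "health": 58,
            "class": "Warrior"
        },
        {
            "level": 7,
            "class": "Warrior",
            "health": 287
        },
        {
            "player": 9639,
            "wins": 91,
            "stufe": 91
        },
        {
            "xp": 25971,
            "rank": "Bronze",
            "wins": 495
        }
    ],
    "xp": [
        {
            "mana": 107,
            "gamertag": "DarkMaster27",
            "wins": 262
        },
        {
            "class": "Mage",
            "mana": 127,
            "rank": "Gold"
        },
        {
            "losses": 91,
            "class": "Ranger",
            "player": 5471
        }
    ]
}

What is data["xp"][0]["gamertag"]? "DarkMaster27"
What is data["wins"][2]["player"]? 9639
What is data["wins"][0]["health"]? 58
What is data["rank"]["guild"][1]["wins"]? 329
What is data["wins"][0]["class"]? "Warrior"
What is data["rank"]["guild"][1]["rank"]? "Bronze"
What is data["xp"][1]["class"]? "Mage"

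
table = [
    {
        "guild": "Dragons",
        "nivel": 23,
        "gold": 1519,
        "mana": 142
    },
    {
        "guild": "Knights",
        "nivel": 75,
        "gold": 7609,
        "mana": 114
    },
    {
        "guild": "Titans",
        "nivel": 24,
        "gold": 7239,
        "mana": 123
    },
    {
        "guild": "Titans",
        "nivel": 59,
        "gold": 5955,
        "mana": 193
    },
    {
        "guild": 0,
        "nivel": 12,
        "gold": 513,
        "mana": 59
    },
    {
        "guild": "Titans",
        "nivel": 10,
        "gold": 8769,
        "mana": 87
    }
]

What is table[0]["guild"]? "Dragons"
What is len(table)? 6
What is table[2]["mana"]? 123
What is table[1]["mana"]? 114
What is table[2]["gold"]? 7239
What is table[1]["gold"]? 7609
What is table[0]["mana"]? 142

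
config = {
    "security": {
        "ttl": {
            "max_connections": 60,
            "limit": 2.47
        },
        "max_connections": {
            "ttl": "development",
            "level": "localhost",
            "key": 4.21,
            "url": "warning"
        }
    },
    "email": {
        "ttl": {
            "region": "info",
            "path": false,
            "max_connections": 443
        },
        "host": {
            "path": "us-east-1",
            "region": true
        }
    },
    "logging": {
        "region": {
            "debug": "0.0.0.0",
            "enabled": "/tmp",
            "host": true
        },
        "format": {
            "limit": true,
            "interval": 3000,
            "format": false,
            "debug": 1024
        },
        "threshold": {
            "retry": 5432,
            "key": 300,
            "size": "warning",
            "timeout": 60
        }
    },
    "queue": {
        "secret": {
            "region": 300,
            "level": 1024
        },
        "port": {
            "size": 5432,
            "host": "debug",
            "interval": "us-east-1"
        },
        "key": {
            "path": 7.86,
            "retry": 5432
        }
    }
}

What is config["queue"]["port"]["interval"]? "us-east-1"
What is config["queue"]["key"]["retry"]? 5432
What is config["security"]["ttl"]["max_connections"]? 60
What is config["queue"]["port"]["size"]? 5432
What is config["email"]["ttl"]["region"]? "info"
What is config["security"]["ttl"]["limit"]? 2.47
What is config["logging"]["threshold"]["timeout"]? 60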